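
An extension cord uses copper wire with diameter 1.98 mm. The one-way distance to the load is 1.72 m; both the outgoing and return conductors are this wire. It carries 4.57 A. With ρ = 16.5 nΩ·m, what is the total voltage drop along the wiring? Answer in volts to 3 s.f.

ρ = 16.5 nΩ·m = 1.65×10^-8 Ω·m
A = π(d/2)² = π(9.9000e-04 m)² = 3.079e-06 m²
Total conductor length (both ways) L = 2 × 1.72 = 3.44 m
R = ρL/A = (1.65×10^-8)(3.44)/(3.079e-06) = 0.01843 Ω
V = IR = 4.57 × 0.01843 = 0.0842 V

0.0842 V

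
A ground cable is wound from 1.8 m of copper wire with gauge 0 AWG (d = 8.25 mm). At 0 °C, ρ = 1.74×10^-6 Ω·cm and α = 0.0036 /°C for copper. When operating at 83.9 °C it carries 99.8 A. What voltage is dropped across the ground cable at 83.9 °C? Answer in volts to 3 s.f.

0.0761 V

ρ = 1.74×10^-6 Ω·cm = 1.74×10^-8 Ω·m
A = π(8.25/2 mm)² = π(4.1250e-03 m)² = 5.346e-05 m²
R₍0₎ = ρL/A = (1.74×10^-8)(1.8)/(5.346e-05) = 5.859×10^-4 Ω
R₍83.9₎ = R₍0₎(1 + αΔT) = 5.859×10^-4 × (1 + 0.0036×83.9) = 7.629×10^-4 Ω
V = IR = 99.8 × 7.629×10^-4 = 0.0761 V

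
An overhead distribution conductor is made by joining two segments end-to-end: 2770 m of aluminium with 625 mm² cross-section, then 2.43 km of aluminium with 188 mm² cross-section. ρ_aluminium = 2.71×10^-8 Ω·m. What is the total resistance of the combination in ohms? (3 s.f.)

Segment 1: A = 625 mm² = 6.250e-04 m²
R₁ = ρL/A = (2.71×10^-8)(2770)/(6.250e-04) = 0.1201 Ω
Segment 2: A = 188 mm² = 1.880e-04 m²
R₂ = (2.71×10^-8)(2430)/(1.880e-04) = 0.3503 Ω
R = R₁ + R₂ = 0.470 Ω

0.470 Ω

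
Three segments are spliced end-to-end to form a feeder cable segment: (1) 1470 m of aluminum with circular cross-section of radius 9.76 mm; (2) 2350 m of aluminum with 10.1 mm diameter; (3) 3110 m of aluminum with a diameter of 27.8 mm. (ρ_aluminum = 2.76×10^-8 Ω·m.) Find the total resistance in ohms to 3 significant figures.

Seg 1: A = πr² = π(9.7600e-03 m)² = 2.993e-04 m²
R_1 = (2.76×10^-8)(1470)/(2.993e-04) = 0.1356 Ω
Seg 2: A = π(d/2)² = π(5.0500e-03 m)² = 8.012e-05 m²
R_2 = (2.76×10^-8)(2350)/(8.012e-05) = 0.8096 Ω
Seg 3: A = π(d/2)² = π(1.3900e-02 m)² = 6.070e-04 m²
R_3 = (2.76×10^-8)(3110)/(6.070e-04) = 0.1414 Ω
R_total = R_1 + R_2 + R_3 = 1.09 Ω

1.09 Ω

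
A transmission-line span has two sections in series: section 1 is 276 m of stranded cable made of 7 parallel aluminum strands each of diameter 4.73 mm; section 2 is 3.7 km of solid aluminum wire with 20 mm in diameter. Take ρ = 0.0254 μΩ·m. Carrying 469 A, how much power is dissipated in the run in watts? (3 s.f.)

78300 W

ρ = 0.0254 μΩ·m = 2.54×10^-8 Ω·m
Section 1: A_strand = π(2.3650e-03)² = 1.757e-05 m²; R₁ = ρL/(N·A_s) = (2.54×10^-8)(276)/(7×1.757e-05) = 0.05699 Ω
Section 2: A = π(d/2)² = π(1.0000e-02 m)² = 3.142e-04 m²
R₂ = (2.54×10^-8)(3700)/(3.142e-04) = 0.2991 Ω
R = R₁ + R₂ = 0.3561 Ω
P = I²R = (469)² × 0.3561 = 78300 W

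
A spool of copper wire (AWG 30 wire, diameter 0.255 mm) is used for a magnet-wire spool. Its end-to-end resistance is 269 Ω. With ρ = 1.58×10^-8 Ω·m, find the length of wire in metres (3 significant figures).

A = π(0.255/2 mm)² = π(1.2750e-04 m)² = 5.107e-08 m²
L = RA/ρ = (269)(5.107e-08)/(1.58×10^-8) = 869 m

869 m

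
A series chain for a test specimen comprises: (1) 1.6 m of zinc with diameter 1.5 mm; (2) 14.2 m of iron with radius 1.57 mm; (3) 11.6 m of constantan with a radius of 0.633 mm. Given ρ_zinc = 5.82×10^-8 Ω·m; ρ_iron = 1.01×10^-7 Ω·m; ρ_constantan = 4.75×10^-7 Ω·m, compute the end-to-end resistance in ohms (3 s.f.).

4.62 Ω

Seg 1: A = π(d/2)² = π(7.5000e-04 m)² = 1.767e-06 m²
R_1 = (5.82×10^-8)(1.6)/(1.767e-06) = 0.0527 Ω
Seg 2: A = πr² = π(1.5700e-03 m)² = 7.744e-06 m²
R_2 = (1.01×10^-7)(14.2)/(7.744e-06) = 0.1852 Ω
Seg 3: A = πr² = π(6.3300e-04 m)² = 1.259e-06 m²
R_3 = (4.75×10^-7)(11.6)/(1.259e-06) = 4.377 Ω
R_total = R_1 + R_2 + R_3 = 4.62 Ω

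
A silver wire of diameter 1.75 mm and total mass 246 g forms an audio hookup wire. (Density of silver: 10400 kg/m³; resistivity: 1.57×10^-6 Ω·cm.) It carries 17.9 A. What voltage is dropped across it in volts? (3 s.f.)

1.15 V

ρ = 1.57×10^-6 Ω·cm = 1.57×10^-8 Ω·m
A = π(d/2)² = π(8.7500e-04 m)² = 2.4053e-06 m²
L = m/(density·A) = 0.246/(10400×2.4053e-06) = 9.834 m
R = ρL/A = (1.57×10^-8)(9.834)/(2.4053e-06) = 0.06419 Ω
V = IR = 17.9 × 0.06419 = 1.15 V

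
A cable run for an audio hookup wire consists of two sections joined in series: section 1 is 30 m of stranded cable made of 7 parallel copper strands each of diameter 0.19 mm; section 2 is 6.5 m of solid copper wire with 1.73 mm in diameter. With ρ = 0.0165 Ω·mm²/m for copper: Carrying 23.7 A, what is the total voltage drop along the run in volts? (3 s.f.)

60.2 V

ρ = 0.0165 Ω·mm²/m = 1.65×10^-8 Ω·m
Section 1: A_strand = π(9.5000e-05)² = 2.835e-08 m²; R₁ = ρL/(N·A_s) = (1.65×10^-8)(30)/(7×2.835e-08) = 2.494 Ω
Section 2: A = π(d/2)² = π(8.6500e-04 m)² = 2.351e-06 m²
R₂ = (1.65×10^-8)(6.5)/(2.351e-06) = 0.04563 Ω
R = R₁ + R₂ = 2.54 Ω
V = IR = 23.7 × 2.54 = 60.2 V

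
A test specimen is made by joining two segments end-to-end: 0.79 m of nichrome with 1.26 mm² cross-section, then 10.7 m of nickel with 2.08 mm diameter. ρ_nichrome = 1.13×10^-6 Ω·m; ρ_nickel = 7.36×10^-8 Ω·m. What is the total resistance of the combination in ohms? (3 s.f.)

Segment 1: A = 1.26 mm² = 1.260e-06 m²
R₁ = ρL/A = (1.13×10^-6)(0.79)/(1.260e-06) = 0.7085 Ω
Segment 2: A = π(d/2)² = π(1.0400e-03 m)² = 3.398e-06 m²
R₂ = (7.36×10^-8)(10.7)/(3.398e-06) = 0.2318 Ω
R = R₁ + R₂ = 0.940 Ω

0.940 Ω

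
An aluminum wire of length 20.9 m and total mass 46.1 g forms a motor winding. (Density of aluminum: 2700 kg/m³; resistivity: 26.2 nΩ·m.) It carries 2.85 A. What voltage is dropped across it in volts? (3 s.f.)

1.91 V

ρ = 26.2 nΩ·m = 2.62×10^-8 Ω·m
A = m/(density·L) = 0.0461/(2700×20.9) = 8.1694e-07 m²
R = ρL/A = (2.62×10^-8)(20.9)/(8.1694e-07) = 0.6703 Ω
V = IR = 2.85 × 0.6703 = 1.91 V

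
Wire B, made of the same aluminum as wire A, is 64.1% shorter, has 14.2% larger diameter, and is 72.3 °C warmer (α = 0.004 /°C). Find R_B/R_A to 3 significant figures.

R ∝ ρL/d² with ρ ∝ (1+αΔT), so R_B/R_A = (1 − 64.1/100) × (1 + 14.2/100)⁻² × (1 + 0.004×72.3)
= 0.359 × 0.7668 × 1.289 = 0.355

0.355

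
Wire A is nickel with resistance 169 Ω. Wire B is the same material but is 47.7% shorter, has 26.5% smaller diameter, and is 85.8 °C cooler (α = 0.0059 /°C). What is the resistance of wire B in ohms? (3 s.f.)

R ∝ ρL/d² with ρ ∝ (1+αΔT), so R_B/R_A = (1 − 47.7/100) × (1 − 26.5/100)⁻² × (1 − 0.0059×85.8)
= 0.523 × 1.851 × 0.4938 = 0.478
R_B = 0.478 × 169 = 80.8 Ω

80.8 Ω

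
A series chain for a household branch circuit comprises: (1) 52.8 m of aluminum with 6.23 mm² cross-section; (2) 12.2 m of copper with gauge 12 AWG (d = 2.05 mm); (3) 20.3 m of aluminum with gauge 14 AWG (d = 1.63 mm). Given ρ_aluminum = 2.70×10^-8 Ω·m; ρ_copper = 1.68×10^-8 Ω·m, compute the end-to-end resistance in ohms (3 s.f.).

Seg 1: A = 6.23 mm² = 6.230e-06 m²
R_1 = (2.70×10^-8)(52.8)/(6.230e-06) = 0.2288 Ω
Seg 2: A = π(2.05/2 mm)² = π(1.0250e-03 m)² = 3.301e-06 m²
R_2 = (1.68×10^-8)(12.2)/(3.301e-06) = 0.0621 Ω
Seg 3: A = π(1.63/2 mm)² = π(8.1500e-04 m)² = 2.087e-06 m²
R_3 = (2.70×10^-8)(20.3)/(2.087e-06) = 0.2627 Ω
R_total = R_1 + R_2 + R_3 = 0.554 Ω

0.554 Ω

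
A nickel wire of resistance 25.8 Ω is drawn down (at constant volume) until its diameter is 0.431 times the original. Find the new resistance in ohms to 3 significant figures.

748 Ω

Volume constant ⇒ L' = L/r² with r = 0.431. R' = ρL'/A' = ρ(L/r²)/(πr²d₀²/4) = R/r⁴.
R' = 28.98 × 25.8 = 748 Ω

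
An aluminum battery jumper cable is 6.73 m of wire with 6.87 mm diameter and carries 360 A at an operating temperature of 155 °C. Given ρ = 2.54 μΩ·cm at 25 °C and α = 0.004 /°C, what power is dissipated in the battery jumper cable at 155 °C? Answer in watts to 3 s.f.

ρ = 2.54 μΩ·cm = 2.54×10^-8 Ω·m
A = π(d/2)² = π(3.4350e-03 m)² = 3.707e-05 m²
R₍25₎ = ρL/A = (2.54×10^-8)(6.73)/(3.707e-05) = 0.004612 Ω
R₍155₎ = R₍25₎(1 + αΔT) = 0.004612 × (1 + 0.004×130) = 0.00701 Ω
P = I²R = (360)² × 0.00701 = 908 W

908 W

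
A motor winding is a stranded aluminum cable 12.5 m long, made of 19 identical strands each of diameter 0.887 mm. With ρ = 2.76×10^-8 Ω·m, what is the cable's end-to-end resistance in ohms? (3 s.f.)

0.0294 Ω

A_strand = π(4.4350e-04 m)² = 6.179e-07 m²
R_strand = ρL/A = (2.76×10^-8)(12.5)/(6.179e-07) = 0.5583 Ω
R_total = R_strand/N = 0.5583/19 = 0.0294 Ω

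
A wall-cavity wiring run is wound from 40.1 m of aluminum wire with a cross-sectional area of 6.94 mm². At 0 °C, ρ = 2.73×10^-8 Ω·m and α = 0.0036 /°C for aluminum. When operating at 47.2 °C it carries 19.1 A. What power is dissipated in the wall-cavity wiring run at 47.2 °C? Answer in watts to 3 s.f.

A = 6.94 mm² = 6.940e-06 m²
R₍0₎ = ρL/A = (2.73×10^-8)(40.1)/(6.940e-06) = 0.1577 Ω
R₍47.2₎ = R₍0₎(1 + αΔT) = 0.1577 × (1 + 0.0036×47.2) = 0.1845 Ω
P = I²R = (19.1)² × 0.1845 = 67.3 W

67.3 W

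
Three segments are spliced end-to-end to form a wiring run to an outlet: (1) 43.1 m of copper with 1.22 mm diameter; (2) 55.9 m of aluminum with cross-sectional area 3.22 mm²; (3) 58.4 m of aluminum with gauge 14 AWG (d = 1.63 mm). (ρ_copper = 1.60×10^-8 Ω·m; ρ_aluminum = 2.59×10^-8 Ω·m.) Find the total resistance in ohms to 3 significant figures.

Seg 1: A = π(d/2)² = π(6.1000e-04 m)² = 1.169e-06 m²
R_1 = (1.60×10^-8)(43.1)/(1.169e-06) = 0.5899 Ω
Seg 2: A = 3.22 mm² = 3.220e-06 m²
R_2 = (2.59×10^-8)(55.9)/(3.220e-06) = 0.4496 Ω
Seg 3: A = π(1.63/2 mm)² = π(8.1500e-04 m)² = 2.087e-06 m²
R_3 = (2.59×10^-8)(58.4)/(2.087e-06) = 0.7248 Ω
R_total = R_1 + R_2 + R_3 = 1.76 Ω

1.76 Ω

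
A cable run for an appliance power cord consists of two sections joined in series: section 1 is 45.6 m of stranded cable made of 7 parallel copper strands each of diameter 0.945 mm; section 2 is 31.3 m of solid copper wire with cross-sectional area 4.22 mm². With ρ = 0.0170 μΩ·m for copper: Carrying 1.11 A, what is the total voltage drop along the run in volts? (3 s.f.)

ρ = 0.0170 μΩ·m = 1.70×10^-8 Ω·m
Section 1: A_strand = π(4.7250e-04)² = 7.014e-07 m²; R₁ = ρL/(N·A_s) = (1.70×10^-8)(45.6)/(7×7.014e-07) = 0.1579 Ω
Section 2: A = 4.22 mm² = 4.220e-06 m²
R₂ = (1.70×10^-8)(31.3)/(4.220e-06) = 0.1261 Ω
R = R₁ + R₂ = 0.284 Ω
V = IR = 1.11 × 0.284 = 0.315 V

0.315 V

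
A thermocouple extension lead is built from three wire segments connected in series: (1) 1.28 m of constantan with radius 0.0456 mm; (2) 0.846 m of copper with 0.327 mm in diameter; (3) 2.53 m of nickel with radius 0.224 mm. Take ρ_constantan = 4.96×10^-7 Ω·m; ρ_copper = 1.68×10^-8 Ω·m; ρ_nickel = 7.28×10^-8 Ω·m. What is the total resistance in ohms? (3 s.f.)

Seg 1: A = πr² = π(4.5600e-05 m)² = 6.533e-09 m²
R_1 = (4.96×10^-7)(1.28)/(6.533e-09) = 97.19 Ω
Seg 2: A = π(d/2)² = π(1.6350e-04 m)² = 8.398e-08 m²
R_2 = (1.68×10^-8)(0.846)/(8.398e-08) = 0.1692 Ω
Seg 3: A = πr² = π(2.2400e-04 m)² = 1.576e-07 m²
R_3 = (7.28×10^-8)(2.53)/(1.576e-07) = 1.168 Ω
R_total = R_1 + R_2 + R_3 = 98.5 Ω

98.5 Ω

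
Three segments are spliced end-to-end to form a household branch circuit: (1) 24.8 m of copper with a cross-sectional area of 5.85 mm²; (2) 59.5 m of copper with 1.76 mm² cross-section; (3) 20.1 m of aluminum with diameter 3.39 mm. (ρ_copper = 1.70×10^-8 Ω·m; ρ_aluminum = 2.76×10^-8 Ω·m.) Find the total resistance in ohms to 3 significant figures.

0.708 Ω

Seg 1: A = 5.85 mm² = 5.850e-06 m²
R_1 = (1.70×10^-8)(24.8)/(5.850e-06) = 0.07207 Ω
Seg 2: A = 1.76 mm² = 1.760e-06 m²
R_2 = (1.70×10^-8)(59.5)/(1.760e-06) = 0.5747 Ω
Seg 3: A = π(d/2)² = π(1.6950e-03 m)² = 9.026e-06 m²
R_3 = (2.76×10^-8)(20.1)/(9.026e-06) = 0.06146 Ω
R_total = R_1 + R_2 + R_3 = 0.708 Ω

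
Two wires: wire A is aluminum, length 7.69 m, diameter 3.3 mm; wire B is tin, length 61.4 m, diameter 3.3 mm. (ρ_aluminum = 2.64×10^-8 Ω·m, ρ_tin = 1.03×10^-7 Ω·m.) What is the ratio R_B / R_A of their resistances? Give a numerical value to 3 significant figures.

31.2

R ∝ ρL/d², so R_B/R_A = (ρ_B/ρ_A) × (L_B/L_A)
= (1.03×10^-7/2.64×10^-8) × (61.4/7.69) = 31.2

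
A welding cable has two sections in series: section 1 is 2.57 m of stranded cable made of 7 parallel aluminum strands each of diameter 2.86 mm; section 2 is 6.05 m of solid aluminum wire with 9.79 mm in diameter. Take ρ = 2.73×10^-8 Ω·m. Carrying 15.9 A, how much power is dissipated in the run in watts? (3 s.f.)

0.949 W

Section 1: A_strand = π(1.4300e-03)² = 6.424e-06 m²; R₁ = ρL/(N·A_s) = (2.73×10^-8)(2.57)/(7×6.424e-06) = 0.00156 Ω
Section 2: A = π(d/2)² = π(4.8950e-03 m)² = 7.528e-05 m²
R₂ = (2.73×10^-8)(6.05)/(7.528e-05) = 0.002194 Ω
R = R₁ + R₂ = 0.003754 Ω
P = I²R = (15.9)² × 0.003754 = 0.949 W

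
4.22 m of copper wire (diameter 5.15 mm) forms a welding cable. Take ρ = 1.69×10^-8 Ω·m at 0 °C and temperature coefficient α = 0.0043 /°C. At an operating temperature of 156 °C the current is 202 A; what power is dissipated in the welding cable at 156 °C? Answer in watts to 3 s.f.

A = π(d/2)² = π(2.5750e-03 m)² = 2.083e-05 m²
R₍0₎ = ρL/A = (1.69×10^-8)(4.22)/(2.083e-05) = 0.003424 Ω
R₍156₎ = R₍0₎(1 + αΔT) = 0.003424 × (1 + 0.0043×156) = 0.00572 Ω
P = I²R = (202)² × 0.00572 = 233 W

233 W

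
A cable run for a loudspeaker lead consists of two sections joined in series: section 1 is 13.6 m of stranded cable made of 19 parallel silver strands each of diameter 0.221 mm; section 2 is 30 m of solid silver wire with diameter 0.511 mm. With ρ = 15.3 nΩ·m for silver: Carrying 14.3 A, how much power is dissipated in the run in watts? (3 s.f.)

ρ = 15.3 nΩ·m = 1.53×10^-8 Ω·m
Section 1: A_strand = π(1.1050e-04)² = 3.836e-08 m²; R₁ = ρL/(N·A_s) = (1.53×10^-8)(13.6)/(19×3.836e-08) = 0.2855 Ω
Section 2: A = π(d/2)² = π(2.5550e-04 m)² = 2.051e-07 m²
R₂ = (1.53×10^-8)(30)/(2.051e-07) = 2.238 Ω
R = R₁ + R₂ = 2.524 Ω
P = I²R = (14.3)² × 2.524 = 516 W

516 W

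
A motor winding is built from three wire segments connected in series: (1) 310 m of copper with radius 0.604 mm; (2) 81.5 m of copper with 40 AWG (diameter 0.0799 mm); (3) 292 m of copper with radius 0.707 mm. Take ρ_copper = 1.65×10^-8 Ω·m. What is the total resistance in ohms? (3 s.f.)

Seg 1: A = πr² = π(6.0400e-04 m)² = 1.146e-06 m²
R_1 = (1.65×10^-8)(310)/(1.146e-06) = 4.463 Ω
Seg 2: A = π(0.0799/2 mm)² = π(3.9950e-05 m)² = 5.014e-09 m²
R_2 = (1.65×10^-8)(81.5)/(5.014e-09) = 268.2 Ω
Seg 3: A = πr² = π(7.0700e-04 m)² = 1.570e-06 m²
R_3 = (1.65×10^-8)(292)/(1.570e-06) = 3.068 Ω
R_total = R_1 + R_2 + R_3 = 276 Ω

276 Ω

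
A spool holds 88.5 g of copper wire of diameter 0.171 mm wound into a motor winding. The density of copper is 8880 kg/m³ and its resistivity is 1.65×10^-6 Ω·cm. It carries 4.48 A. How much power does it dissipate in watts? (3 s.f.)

6260 W

ρ = 1.65×10^-6 Ω·cm = 1.65×10^-8 Ω·m
A = π(d/2)² = π(8.5500e-05 m)² = 2.2966e-08 m²
L = m/(density·A) = 0.0885/(8880×2.2966e-08) = 434 m
R = ρL/A = (1.65×10^-8)(434)/(2.2966e-08) = 311.8 Ω
P = I²R = (4.48)² × 311.8 = 6260 W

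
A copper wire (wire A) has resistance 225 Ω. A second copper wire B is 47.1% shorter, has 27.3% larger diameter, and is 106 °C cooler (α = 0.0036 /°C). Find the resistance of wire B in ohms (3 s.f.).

45.4 Ω

R ∝ ρL/d² with ρ ∝ (1+αΔT), so R_B/R_A = (1 − 47.1/100) × (1 + 27.3/100)⁻² × (1 − 0.0036×106)
= 0.529 × 0.6171 × 0.6184 = 0.2019
R_B = 0.2019 × 225 = 45.4 Ω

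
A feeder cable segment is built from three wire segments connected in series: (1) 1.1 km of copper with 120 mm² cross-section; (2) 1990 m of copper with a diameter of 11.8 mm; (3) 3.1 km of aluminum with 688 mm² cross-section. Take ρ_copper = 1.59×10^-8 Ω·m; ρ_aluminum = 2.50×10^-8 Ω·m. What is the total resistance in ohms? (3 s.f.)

Seg 1: A = 120 mm² = 1.200e-04 m²
R_1 = (1.59×10^-8)(1100)/(1.200e-04) = 0.1458 Ω
Seg 2: A = π(d/2)² = π(5.9000e-03 m)² = 1.094e-04 m²
R_2 = (1.59×10^-8)(1990)/(1.094e-04) = 0.2893 Ω
Seg 3: A = 688 mm² = 6.880e-04 m²
R_3 = (2.50×10^-8)(3100)/(6.880e-04) = 0.1126 Ω
R_total = R_1 + R_2 + R_3 = 0.548 Ω

0.548 Ω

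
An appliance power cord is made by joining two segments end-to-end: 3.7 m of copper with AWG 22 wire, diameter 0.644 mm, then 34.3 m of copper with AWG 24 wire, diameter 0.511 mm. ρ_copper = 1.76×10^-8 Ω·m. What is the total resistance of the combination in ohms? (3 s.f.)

Segment 1: A = π(0.644/2 mm)² = π(3.2200e-04 m)² = 3.257e-07 m²
R₁ = ρL/A = (1.76×10^-8)(3.7)/(3.257e-07) = 0.1999 Ω
Segment 2: A = π(0.511/2 mm)² = π(2.5550e-04 m)² = 2.051e-07 m²
R₂ = (1.76×10^-8)(34.3)/(2.051e-07) = 2.944 Ω
R = R₁ + R₂ = 3.14 Ω

3.14 Ω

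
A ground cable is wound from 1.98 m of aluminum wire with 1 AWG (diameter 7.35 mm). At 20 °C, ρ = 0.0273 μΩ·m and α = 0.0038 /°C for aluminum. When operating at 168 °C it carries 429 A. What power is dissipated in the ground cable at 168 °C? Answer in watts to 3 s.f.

366 W

ρ = 0.0273 μΩ·m = 2.73×10^-8 Ω·m
A = π(7.35/2 mm)² = π(3.6750e-03 m)² = 4.243e-05 m²
R₍20₎ = ρL/A = (2.73×10^-8)(1.98)/(4.243e-05) = 0.001274 Ω
R₍168₎ = R₍20₎(1 + αΔT) = 0.001274 × (1 + 0.0038×148) = 0.00199 Ω
P = I²R = (429)² × 0.00199 = 366 W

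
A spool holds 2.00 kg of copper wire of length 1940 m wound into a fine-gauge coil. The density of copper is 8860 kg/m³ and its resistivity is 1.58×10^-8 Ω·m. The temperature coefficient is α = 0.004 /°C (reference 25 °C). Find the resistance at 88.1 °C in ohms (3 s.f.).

A = m/(density·L) = 2/(8860×1940) = 1.1636e-07 m²
R = ρL/A = (1.58×10^-8)(1940)/(1.1636e-07) = 263.4 Ω
R(88.1 °C) = 263.4 × (1 + 0.004×63.1) = 330 Ω

330 Ω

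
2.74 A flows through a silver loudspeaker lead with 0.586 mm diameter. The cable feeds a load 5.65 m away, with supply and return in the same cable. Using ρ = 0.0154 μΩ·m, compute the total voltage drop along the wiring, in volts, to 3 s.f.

1.77 V

ρ = 0.0154 μΩ·m = 1.54×10^-8 Ω·m
A = π(d/2)² = π(2.9300e-04 m)² = 2.697e-07 m²
Total conductor length (both ways) L = 2 × 5.65 = 11.3 m
R = ρL/A = (1.54×10^-8)(11.3)/(2.697e-07) = 0.6452 Ω
V = IR = 2.74 × 0.6452 = 1.77 V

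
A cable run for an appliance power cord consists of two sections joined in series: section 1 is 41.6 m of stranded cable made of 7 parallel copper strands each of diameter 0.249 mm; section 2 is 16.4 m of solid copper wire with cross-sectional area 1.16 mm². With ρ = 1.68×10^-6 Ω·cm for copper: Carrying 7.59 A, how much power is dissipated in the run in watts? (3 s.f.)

ρ = 1.68×10^-6 Ω·cm = 1.68×10^-8 Ω·m
Section 1: A_strand = π(1.2450e-04)² = 4.870e-08 m²; R₁ = ρL/(N·A_s) = (1.68×10^-8)(41.6)/(7×4.870e-08) = 2.05 Ω
Section 2: A = 1.16 mm² = 1.160e-06 m²
R₂ = (1.68×10^-8)(16.4)/(1.160e-06) = 0.2375 Ω
R = R₁ + R₂ = 2.288 Ω
P = I²R = (7.59)² × 2.288 = 132 W

132 W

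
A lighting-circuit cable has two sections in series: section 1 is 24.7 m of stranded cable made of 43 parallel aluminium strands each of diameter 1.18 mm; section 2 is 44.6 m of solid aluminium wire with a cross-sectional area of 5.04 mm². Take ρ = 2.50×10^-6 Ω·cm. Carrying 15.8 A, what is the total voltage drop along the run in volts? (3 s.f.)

ρ = 2.50×10^-6 Ω·cm = 2.50×10^-8 Ω·m
Section 1: A_strand = π(5.9000e-04)² = 1.094e-06 m²; R₁ = ρL/(N·A_s) = (2.50×10^-8)(24.7)/(43×1.094e-06) = 0.01313 Ω
Section 2: A = 5.04 mm² = 5.040e-06 m²
R₂ = (2.50×10^-8)(44.6)/(5.040e-06) = 0.2212 Ω
R = R₁ + R₂ = 0.2344 Ω
V = IR = 15.8 × 0.2344 = 3.70 V

3.70 V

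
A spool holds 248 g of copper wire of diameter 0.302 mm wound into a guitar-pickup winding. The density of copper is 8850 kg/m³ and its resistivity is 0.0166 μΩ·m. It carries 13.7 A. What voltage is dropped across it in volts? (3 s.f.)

1240 V

ρ = 0.0166 μΩ·m = 1.66×10^-8 Ω·m
A = π(d/2)² = π(1.5100e-04 m)² = 7.1631e-08 m²
L = m/(density·A) = 0.248/(8850×7.1631e-08) = 391.2 m
R = ρL/A = (1.66×10^-8)(391.2)/(7.1631e-08) = 90.66 Ω
V = IR = 13.7 × 90.66 = 1240 V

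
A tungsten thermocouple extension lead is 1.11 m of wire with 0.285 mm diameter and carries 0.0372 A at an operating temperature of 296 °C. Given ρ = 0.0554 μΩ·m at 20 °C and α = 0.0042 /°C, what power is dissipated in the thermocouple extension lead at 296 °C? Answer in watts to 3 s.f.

0.00288 W

ρ = 0.0554 μΩ·m = 5.54×10^-8 Ω·m
A = π(d/2)² = π(1.4250e-04 m)² = 6.379e-08 m²
R₍20₎ = ρL/A = (5.54×10^-8)(1.11)/(6.379e-08) = 0.9639 Ω
R₍296₎ = R₍20₎(1 + αΔT) = 0.9639 × (1 + 0.0042×276) = 2.081 Ω
P = I²R = (0.0372)² × 2.081 = 0.00288 W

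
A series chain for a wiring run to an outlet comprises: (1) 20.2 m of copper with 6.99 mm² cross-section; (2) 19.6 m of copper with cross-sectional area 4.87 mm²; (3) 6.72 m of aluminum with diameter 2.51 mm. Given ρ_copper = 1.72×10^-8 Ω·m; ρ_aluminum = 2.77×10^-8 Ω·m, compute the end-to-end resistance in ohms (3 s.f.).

0.157 Ω

Seg 1: A = 6.99 mm² = 6.990e-06 m²
R_1 = (1.72×10^-8)(20.2)/(6.990e-06) = 0.04971 Ω
Seg 2: A = 4.87 mm² = 4.870e-06 m²
R_2 = (1.72×10^-8)(19.6)/(4.870e-06) = 0.06922 Ω
Seg 3: A = π(d/2)² = π(1.2550e-03 m)² = 4.948e-06 m²
R_3 = (2.77×10^-8)(6.72)/(4.948e-06) = 0.03762 Ω
R_total = R_1 + R_2 + R_3 = 0.157 Ω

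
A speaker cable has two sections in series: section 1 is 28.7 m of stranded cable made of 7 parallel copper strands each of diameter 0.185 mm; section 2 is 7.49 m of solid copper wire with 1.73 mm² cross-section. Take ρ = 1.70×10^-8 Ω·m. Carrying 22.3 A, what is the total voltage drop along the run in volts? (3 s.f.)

59.5 V

Section 1: A_strand = π(9.2500e-05)² = 2.688e-08 m²; R₁ = ρL/(N·A_s) = (1.70×10^-8)(28.7)/(7×2.688e-08) = 2.593 Ω
Section 2: A = 1.73 mm² = 1.730e-06 m²
R₂ = (1.70×10^-8)(7.49)/(1.730e-06) = 0.0736 Ω
R = R₁ + R₂ = 2.667 Ω
V = IR = 22.3 × 2.667 = 59.5 V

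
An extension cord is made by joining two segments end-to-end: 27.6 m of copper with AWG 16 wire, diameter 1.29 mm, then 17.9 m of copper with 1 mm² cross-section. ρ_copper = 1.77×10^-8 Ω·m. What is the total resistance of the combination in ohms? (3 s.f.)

0.691 Ω

Segment 1: A = π(1.29/2 mm)² = π(6.4500e-04 m)² = 1.307e-06 m²
R₁ = ρL/A = (1.77×10^-8)(27.6)/(1.307e-06) = 0.3738 Ω
Segment 2: A = 1 mm² = 1.000e-06 m²
R₂ = (1.77×10^-8)(17.9)/(1.000e-06) = 0.3168 Ω
R = R₁ + R₂ = 0.691 Ω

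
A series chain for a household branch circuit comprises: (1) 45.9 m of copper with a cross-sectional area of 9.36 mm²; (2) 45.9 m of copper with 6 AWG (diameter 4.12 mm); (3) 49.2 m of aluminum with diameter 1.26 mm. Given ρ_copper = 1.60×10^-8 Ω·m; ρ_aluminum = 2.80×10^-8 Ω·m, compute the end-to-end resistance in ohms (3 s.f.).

Seg 1: A = 9.36 mm² = 9.360e-06 m²
R_1 = (1.60×10^-8)(45.9)/(9.360e-06) = 0.07846 Ω
Seg 2: A = π(4.12/2 mm)² = π(2.0600e-03 m)² = 1.333e-05 m²
R_2 = (1.60×10^-8)(45.9)/(1.333e-05) = 0.05509 Ω
Seg 3: A = π(d/2)² = π(6.3000e-04 m)² = 1.247e-06 m²
R_3 = (2.80×10^-8)(49.2)/(1.247e-06) = 1.105 Ω
R_total = R_1 + R_2 + R_3 = 1.24 Ω

1.24 Ω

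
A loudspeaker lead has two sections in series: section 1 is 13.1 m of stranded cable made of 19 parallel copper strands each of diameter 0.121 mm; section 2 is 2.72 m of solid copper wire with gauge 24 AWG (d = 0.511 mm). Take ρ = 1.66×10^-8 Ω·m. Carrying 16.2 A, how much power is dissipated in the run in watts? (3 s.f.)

319 W

Section 1: A_strand = π(6.0500e-05)² = 1.150e-08 m²; R₁ = ρL/(N·A_s) = (1.66×10^-8)(13.1)/(19×1.150e-08) = 0.9953 Ω
Section 2: A = π(0.511/2 mm)² = π(2.5550e-04 m)² = 2.051e-07 m²
R₂ = (1.66×10^-8)(2.72)/(2.051e-07) = 0.2202 Ω
R = R₁ + R₂ = 1.215 Ω
P = I²R = (16.2)² × 1.215 = 319 W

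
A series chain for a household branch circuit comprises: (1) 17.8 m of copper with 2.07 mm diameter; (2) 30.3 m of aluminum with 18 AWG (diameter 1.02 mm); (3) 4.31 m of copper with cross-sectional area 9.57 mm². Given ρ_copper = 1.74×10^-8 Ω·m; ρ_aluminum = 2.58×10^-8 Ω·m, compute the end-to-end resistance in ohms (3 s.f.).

1.06 Ω

Seg 1: A = π(d/2)² = π(1.0350e-03 m)² = 3.365e-06 m²
R_1 = (1.74×10^-8)(17.8)/(3.365e-06) = 0.09203 Ω
Seg 2: A = π(1.02/2 mm)² = π(5.1000e-04 m)² = 8.171e-07 m²
R_2 = (2.58×10^-8)(30.3)/(8.171e-07) = 0.9567 Ω
Seg 3: A = 9.57 mm² = 9.570e-06 m²
R_3 = (1.74×10^-8)(4.31)/(9.570e-06) = 0.007836 Ω
R_total = R_1 + R_2 + R_3 = 1.06 Ω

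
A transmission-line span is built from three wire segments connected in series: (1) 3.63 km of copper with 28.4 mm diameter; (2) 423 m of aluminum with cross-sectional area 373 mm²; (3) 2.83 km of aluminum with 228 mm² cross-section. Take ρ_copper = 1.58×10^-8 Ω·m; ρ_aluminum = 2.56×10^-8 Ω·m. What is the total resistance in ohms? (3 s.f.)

0.437 Ω

Seg 1: A = π(d/2)² = π(1.4200e-02 m)² = 6.335e-04 m²
R_1 = (1.58×10^-8)(3630)/(6.335e-04) = 0.09054 Ω
Seg 2: A = 373 mm² = 3.730e-04 m²
R_2 = (2.56×10^-8)(423)/(3.730e-04) = 0.02903 Ω
Seg 3: A = 228 mm² = 2.280e-04 m²
R_3 = (2.56×10^-8)(2830)/(2.280e-04) = 0.3178 Ω
R_total = R_1 + R_2 + R_3 = 0.437 Ω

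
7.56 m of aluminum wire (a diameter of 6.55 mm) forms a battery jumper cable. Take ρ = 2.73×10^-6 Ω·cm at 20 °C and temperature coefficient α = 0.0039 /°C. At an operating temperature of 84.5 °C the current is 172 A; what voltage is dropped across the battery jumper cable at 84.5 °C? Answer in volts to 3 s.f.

1.32 V

ρ = 2.73×10^-6 Ω·cm = 2.73×10^-8 Ω·m
A = π(d/2)² = π(3.2750e-03 m)² = 3.370e-05 m²
R₍20₎ = ρL/A = (2.73×10^-8)(7.56)/(3.370e-05) = 0.006125 Ω
R₍84.5₎ = R₍20₎(1 + αΔT) = 0.006125 × (1 + 0.0039×64.5) = 0.007666 Ω
V = IR = 172 × 0.007666 = 1.32 V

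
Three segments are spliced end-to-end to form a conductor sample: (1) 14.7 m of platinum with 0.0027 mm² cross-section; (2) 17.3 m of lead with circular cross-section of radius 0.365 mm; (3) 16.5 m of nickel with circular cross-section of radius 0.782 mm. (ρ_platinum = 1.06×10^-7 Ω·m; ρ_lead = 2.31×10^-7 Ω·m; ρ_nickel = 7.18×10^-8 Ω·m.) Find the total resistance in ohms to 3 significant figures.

Seg 1: A = 0.0027 mm² = 2.700e-09 m²
R_1 = (1.06×10^-7)(14.7)/(2.700e-09) = 577.1 Ω
Seg 2: A = πr² = π(3.6500e-04 m)² = 4.185e-07 m²
R_2 = (2.31×10^-7)(17.3)/(4.185e-07) = 9.548 Ω
Seg 3: A = πr² = π(7.8200e-04 m)² = 1.921e-06 m²
R_3 = (7.18×10^-8)(16.5)/(1.921e-06) = 0.6167 Ω
R_total = R_1 + R_2 + R_3 = 587 Ω

587 Ω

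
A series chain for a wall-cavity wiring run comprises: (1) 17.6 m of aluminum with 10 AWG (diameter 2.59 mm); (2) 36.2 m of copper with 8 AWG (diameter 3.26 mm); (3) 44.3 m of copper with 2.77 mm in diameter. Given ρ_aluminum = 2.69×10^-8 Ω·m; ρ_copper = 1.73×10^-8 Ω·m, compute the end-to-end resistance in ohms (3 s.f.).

Seg 1: A = π(2.59/2 mm)² = π(1.2950e-03 m)² = 5.269e-06 m²
R_1 = (2.69×10^-8)(17.6)/(5.269e-06) = 0.08986 Ω
Seg 2: A = π(3.26/2 mm)² = π(1.6300e-03 m)² = 8.347e-06 m²
R_2 = (1.73×10^-8)(36.2)/(8.347e-06) = 0.07503 Ω
Seg 3: A = π(d/2)² = π(1.3850e-03 m)² = 6.026e-06 m²
R_3 = (1.73×10^-8)(44.3)/(6.026e-06) = 0.1272 Ω
R_total = R_1 + R_2 + R_3 = 0.292 Ω

0.292 Ω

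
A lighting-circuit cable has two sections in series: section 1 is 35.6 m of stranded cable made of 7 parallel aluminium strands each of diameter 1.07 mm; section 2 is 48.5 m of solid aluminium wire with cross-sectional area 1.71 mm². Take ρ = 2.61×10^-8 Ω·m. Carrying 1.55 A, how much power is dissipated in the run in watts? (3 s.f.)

Section 1: A_strand = π(5.3500e-04)² = 8.992e-07 m²; R₁ = ρL/(N·A_s) = (2.61×10^-8)(35.6)/(7×8.992e-07) = 0.1476 Ω
Section 2: A = 1.71 mm² = 1.710e-06 m²
R₂ = (2.61×10^-8)(48.5)/(1.710e-06) = 0.7403 Ω
R = R₁ + R₂ = 0.8879 Ω
P = I²R = (1.55)² × 0.8879 = 2.13 W

2.13 W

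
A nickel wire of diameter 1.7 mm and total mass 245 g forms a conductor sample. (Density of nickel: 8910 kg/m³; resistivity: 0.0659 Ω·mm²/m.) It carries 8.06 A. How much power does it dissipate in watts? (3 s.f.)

22.8 W

ρ = 0.0659 Ω·mm²/m = 6.59×10^-8 Ω·m
A = π(d/2)² = π(8.5000e-04 m)² = 2.2698e-06 m²
L = m/(density·A) = 0.245/(8910×2.2698e-06) = 12.11 m
R = ρL/A = (6.59×10^-8)(12.11)/(2.2698e-06) = 0.3517 Ω
P = I²R = (8.06)² × 0.3517 = 22.8 W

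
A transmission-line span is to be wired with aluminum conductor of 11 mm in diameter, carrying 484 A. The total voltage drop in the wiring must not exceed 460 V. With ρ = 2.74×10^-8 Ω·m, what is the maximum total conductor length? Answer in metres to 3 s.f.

A = π(d/2)² = π(5.5000e-03 m)² = 9.503e-05 m²
L_max = V_max·A/(1·ρI) = (460)(9.503e-05)/(2.74×10^-8×484) = 3300 m

3300 m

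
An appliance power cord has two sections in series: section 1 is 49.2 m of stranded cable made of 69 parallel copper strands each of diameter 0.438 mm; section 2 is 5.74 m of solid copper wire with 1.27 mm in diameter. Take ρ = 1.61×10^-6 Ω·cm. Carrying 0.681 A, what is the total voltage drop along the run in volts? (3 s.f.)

0.102 V

ρ = 1.61×10^-6 Ω·cm = 1.61×10^-8 Ω·m
Section 1: A_strand = π(2.1900e-04)² = 1.507e-07 m²; R₁ = ρL/(N·A_s) = (1.61×10^-8)(49.2)/(69×1.507e-07) = 0.07619 Ω
Section 2: A = π(d/2)² = π(6.3500e-04 m)² = 1.267e-06 m²
R₂ = (1.61×10^-8)(5.74)/(1.267e-06) = 0.07295 Ω
R = R₁ + R₂ = 0.1491 Ω
V = IR = 0.681 × 0.1491 = 0.102 V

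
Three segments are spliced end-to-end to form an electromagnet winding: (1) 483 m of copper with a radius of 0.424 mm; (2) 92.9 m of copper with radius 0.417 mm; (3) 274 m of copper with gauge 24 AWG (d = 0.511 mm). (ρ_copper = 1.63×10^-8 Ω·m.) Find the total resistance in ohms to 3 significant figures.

38.5 Ω

Seg 1: A = πr² = π(4.2400e-04 m)² = 5.648e-07 m²
R_1 = (1.63×10^-8)(483)/(5.648e-07) = 13.94 Ω
Seg 2: A = πr² = π(4.1700e-04 m)² = 5.463e-07 m²
R_2 = (1.63×10^-8)(92.9)/(5.463e-07) = 2.772 Ω
Seg 3: A = π(0.511/2 mm)² = π(2.5550e-04 m)² = 2.051e-07 m²
R_3 = (1.63×10^-8)(274)/(2.051e-07) = 21.78 Ω
R_total = R_1 + R_2 + R_3 = 38.5 Ω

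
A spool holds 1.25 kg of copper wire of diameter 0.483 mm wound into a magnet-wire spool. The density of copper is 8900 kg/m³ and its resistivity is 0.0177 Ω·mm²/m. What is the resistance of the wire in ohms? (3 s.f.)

ρ = 0.0177 Ω·mm²/m = 1.77×10^-8 Ω·m
A = π(d/2)² = π(2.4150e-04 m)² = 1.8322e-07 m²
L = m/(density·A) = 1.25/(8900×1.8322e-07) = 766.5 m
R = ρL/A = (1.77×10^-8)(766.5)/(1.8322e-07) = 74.0 Ω

74.0 Ω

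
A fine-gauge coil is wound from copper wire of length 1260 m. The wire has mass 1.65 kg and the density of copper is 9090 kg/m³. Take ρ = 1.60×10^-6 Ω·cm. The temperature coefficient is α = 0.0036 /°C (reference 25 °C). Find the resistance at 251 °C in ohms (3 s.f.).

254 Ω

ρ = 1.60×10^-6 Ω·cm = 1.60×10^-8 Ω·m
A = m/(density·L) = 1.65/(9090×1260) = 1.4406e-07 m²
R = ρL/A = (1.60×10^-8)(1260)/(1.4406e-07) = 139.9 Ω
R(251 °C) = 139.9 × (1 + 0.0036×226) = 254 Ω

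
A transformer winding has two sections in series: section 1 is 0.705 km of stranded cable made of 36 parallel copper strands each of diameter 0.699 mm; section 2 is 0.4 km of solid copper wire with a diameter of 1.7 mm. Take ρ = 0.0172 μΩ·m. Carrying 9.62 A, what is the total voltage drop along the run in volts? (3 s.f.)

ρ = 0.0172 μΩ·m = 1.72×10^-8 Ω·m
Section 1: A_strand = π(3.4950e-04)² = 3.837e-07 m²; R₁ = ρL/(N·A_s) = (1.72×10^-8)(705)/(36×3.837e-07) = 0.8777 Ω
Section 2: A = π(d/2)² = π(8.5000e-04 m)² = 2.270e-06 m²
R₂ = (1.72×10^-8)(400)/(2.270e-06) = 3.031 Ω
R = R₁ + R₂ = 3.909 Ω
V = IR = 9.62 × 3.909 = 37.6 V

37.6 V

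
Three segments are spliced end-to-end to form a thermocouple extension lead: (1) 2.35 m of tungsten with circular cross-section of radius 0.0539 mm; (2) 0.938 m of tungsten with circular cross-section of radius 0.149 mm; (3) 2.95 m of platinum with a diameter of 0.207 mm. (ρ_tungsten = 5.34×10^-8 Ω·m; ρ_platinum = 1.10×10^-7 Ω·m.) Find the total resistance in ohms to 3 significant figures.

24.1 Ω

Seg 1: A = πr² = π(5.3900e-05 m)² = 9.127e-09 m²
R_1 = (5.34×10^-8)(2.35)/(9.127e-09) = 13.75 Ω
Seg 2: A = πr² = π(1.4900e-04 m)² = 6.975e-08 m²
R_2 = (5.34×10^-8)(0.938)/(6.975e-08) = 0.7182 Ω
Seg 3: A = π(d/2)² = π(1.0350e-04 m)² = 3.365e-08 m²
R_3 = (1.10×10^-7)(2.95)/(3.365e-08) = 9.642 Ω
R_total = R_1 + R_2 + R_3 = 24.1 Ω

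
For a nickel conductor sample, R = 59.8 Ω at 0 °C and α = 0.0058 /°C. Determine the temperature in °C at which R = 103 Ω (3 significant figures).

R = R₀(1 + α(T − T₀)) ⇒ T = T₀ + (R/R₀ − 1)/α
T = 0 + (103/59.8 − 1)/0.0058 = 0 + (0.7224)/0.0058 = 125 °C

125 °C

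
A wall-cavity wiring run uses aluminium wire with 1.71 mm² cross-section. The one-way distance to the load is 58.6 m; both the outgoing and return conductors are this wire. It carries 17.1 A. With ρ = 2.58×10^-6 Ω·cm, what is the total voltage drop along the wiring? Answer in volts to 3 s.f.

ρ = 2.58×10^-6 Ω·cm = 2.58×10^-8 Ω·m
A = 1.71 mm² = 1.710e-06 m²
Total conductor length (both ways) L = 2 × 58.6 = 117.2 m
R = ρL/A = (2.58×10^-8)(117.2)/(1.710e-06) = 1.768 Ω
V = IR = 17.1 × 1.768 = 30.2 V

30.2 V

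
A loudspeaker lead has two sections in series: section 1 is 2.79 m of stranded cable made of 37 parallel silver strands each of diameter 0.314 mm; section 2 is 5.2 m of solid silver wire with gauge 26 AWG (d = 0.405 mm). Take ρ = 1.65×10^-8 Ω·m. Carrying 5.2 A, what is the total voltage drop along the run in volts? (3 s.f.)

Section 1: A_strand = π(1.5700e-04)² = 7.744e-08 m²; R₁ = ρL/(N·A_s) = (1.65×10^-8)(2.79)/(37×7.744e-08) = 0.01607 Ω
Section 2: A = π(0.405/2 mm)² = π(2.0250e-04 m)² = 1.288e-07 m²
R₂ = (1.65×10^-8)(5.2)/(1.288e-07) = 0.666 Ω
R = R₁ + R₂ = 0.6821 Ω
V = IR = 5.2 × 0.6821 = 3.55 V

3.55 V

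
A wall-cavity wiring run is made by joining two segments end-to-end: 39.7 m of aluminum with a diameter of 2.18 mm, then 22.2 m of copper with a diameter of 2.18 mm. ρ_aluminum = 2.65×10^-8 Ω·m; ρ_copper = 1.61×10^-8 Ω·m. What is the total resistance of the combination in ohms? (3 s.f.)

0.378 Ω

Segment 1: A = π(d/2)² = π(1.0900e-03 m)² = 3.733e-06 m²
R₁ = ρL/A = (2.65×10^-8)(39.7)/(3.733e-06) = 0.2819 Ω
R₂ = (1.61×10^-8)(22.2)/(3.733e-06) = 0.09576 Ω
R = R₁ + R₂ = 0.378 Ω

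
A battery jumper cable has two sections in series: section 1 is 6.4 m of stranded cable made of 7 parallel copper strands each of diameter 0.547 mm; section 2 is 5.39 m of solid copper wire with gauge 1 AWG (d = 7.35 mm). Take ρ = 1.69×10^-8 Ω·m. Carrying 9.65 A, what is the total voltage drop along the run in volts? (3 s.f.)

Section 1: A_strand = π(2.7350e-04)² = 2.350e-07 m²; R₁ = ρL/(N·A_s) = (1.69×10^-8)(6.4)/(7×2.350e-07) = 0.06575 Ω
Section 2: A = π(7.35/2 mm)² = π(3.6750e-03 m)² = 4.243e-05 m²
R₂ = (1.69×10^-8)(5.39)/(4.243e-05) = 0.002147 Ω
R = R₁ + R₂ = 0.0679 Ω
V = IR = 9.65 × 0.0679 = 0.655 V

0.655 V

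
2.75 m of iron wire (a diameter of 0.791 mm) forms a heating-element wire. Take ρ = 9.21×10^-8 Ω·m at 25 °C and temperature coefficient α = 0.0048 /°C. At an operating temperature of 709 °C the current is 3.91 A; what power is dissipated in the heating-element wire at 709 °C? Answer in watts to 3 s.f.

A = π(d/2)² = π(3.9550e-04 m)² = 4.914e-07 m²
R₍25₎ = ρL/A = (9.21×10^-8)(2.75)/(4.914e-07) = 0.5154 Ω
R₍709₎ = R₍25₎(1 + αΔT) = 0.5154 × (1 + 0.0048×684) = 2.208 Ω
P = I²R = (3.91)² × 2.208 = 33.7 W

33.7 W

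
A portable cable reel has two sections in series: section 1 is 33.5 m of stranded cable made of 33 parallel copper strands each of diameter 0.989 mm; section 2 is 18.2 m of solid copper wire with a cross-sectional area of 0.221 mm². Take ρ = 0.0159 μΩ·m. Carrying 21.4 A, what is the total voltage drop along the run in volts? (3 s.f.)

28.5 V

ρ = 0.0159 μΩ·m = 1.59×10^-8 Ω·m
Section 1: A_strand = π(4.9450e-04)² = 7.682e-07 m²; R₁ = ρL/(N·A_s) = (1.59×10^-8)(33.5)/(33×7.682e-07) = 0.02101 Ω
Section 2: A = 0.221 mm² = 2.210e-07 m²
R₂ = (1.59×10^-8)(18.2)/(2.210e-07) = 1.309 Ω
R = R₁ + R₂ = 1.33 Ω
V = IR = 21.4 × 1.33 = 28.5 V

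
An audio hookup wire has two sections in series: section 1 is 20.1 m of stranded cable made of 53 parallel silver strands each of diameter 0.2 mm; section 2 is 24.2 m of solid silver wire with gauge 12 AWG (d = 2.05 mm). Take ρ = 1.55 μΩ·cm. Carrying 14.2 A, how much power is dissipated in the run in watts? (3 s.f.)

ρ = 1.55 μΩ·cm = 1.55×10^-8 Ω·m
Section 1: A_strand = π(1.0000e-04)² = 3.142e-08 m²; R₁ = ρL/(N·A_s) = (1.55×10^-8)(20.1)/(53×3.142e-08) = 0.1871 Ω
Section 2: A = π(2.05/2 mm)² = π(1.0250e-03 m)² = 3.301e-06 m²
R₂ = (1.55×10^-8)(24.2)/(3.301e-06) = 0.1136 Ω
R = R₁ + R₂ = 0.3008 Ω
P = I²R = (14.2)² × 0.3008 = 60.6 W

60.6 W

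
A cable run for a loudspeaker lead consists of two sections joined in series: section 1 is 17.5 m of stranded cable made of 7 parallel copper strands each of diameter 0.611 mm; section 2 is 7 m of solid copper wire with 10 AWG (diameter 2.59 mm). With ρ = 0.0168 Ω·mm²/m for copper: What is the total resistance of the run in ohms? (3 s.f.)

ρ = 0.0168 Ω·mm²/m = 1.68×10^-8 Ω·m
Section 1: A_strand = π(3.0550e-04)² = 2.932e-07 m²; R₁ = ρL/(N·A_s) = (1.68×10^-8)(17.5)/(7×2.932e-07) = 0.1432 Ω
Section 2: A = π(2.59/2 mm)² = π(1.2950e-03 m)² = 5.269e-06 m²
R₂ = (1.68×10^-8)(7)/(5.269e-06) = 0.02232 Ω
R = R₁ + R₂ = 0.166 Ω

0.166 Ω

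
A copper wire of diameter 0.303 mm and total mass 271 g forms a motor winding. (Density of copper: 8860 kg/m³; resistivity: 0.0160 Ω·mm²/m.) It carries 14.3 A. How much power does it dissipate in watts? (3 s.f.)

ρ = 0.0160 Ω·mm²/m = 1.60×10^-8 Ω·m
A = π(d/2)² = π(1.5150e-04 m)² = 7.2107e-08 m²
L = m/(density·A) = 0.271/(8860×7.2107e-08) = 424.2 m
R = ρL/A = (1.60×10^-8)(424.2)/(7.2107e-08) = 94.13 Ω
P = I²R = (14.3)² × 94.13 = 19200 W

19200 W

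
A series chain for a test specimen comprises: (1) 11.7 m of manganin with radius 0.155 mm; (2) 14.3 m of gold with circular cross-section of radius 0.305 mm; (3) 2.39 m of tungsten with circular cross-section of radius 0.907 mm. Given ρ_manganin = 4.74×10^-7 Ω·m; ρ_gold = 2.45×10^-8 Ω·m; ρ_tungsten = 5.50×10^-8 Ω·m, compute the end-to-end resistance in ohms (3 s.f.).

74.7 Ω

Seg 1: A = πr² = π(1.5500e-04 m)² = 7.548e-08 m²
R_1 = (4.74×10^-7)(11.7)/(7.548e-08) = 73.48 Ω
Seg 2: A = πr² = π(3.0500e-04 m)² = 2.922e-07 m²
R_2 = (2.45×10^-8)(14.3)/(2.922e-07) = 1.199 Ω
Seg 3: A = πr² = π(9.0700e-04 m)² = 2.584e-06 m²
R_3 = (5.50×10^-8)(2.39)/(2.584e-06) = 0.05086 Ω
R_total = R_1 + R_2 + R_3 = 74.7 Ω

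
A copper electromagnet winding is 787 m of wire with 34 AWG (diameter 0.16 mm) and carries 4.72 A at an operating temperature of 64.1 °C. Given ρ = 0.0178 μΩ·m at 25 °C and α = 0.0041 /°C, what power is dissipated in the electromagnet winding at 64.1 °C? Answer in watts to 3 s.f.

18000 W

ρ = 0.0178 μΩ·m = 1.78×10^-8 Ω·m
A = π(0.16/2 mm)² = π(8.0000e-05 m)² = 2.011e-08 m²
R₍25₎ = ρL/A = (1.78×10^-8)(787)/(2.011e-08) = 696.7 Ω
R₍64.1₎ = R₍25₎(1 + αΔT) = 696.7 × (1 + 0.0041×39.1) = 808.4 Ω
P = I²R = (4.72)² × 808.4 = 18000 W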